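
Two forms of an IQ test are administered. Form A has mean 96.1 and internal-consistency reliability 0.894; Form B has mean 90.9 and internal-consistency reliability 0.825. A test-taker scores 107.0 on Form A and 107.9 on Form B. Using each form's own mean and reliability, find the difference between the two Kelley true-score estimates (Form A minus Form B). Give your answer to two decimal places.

0.92

T̂_A = 0.894(107.0) + 0.106(96.1) = 105.8446
T̂_B = 0.825(107.9) + 0.175(90.9) = 104.9250
T̂_A − T̂_B = 0.9196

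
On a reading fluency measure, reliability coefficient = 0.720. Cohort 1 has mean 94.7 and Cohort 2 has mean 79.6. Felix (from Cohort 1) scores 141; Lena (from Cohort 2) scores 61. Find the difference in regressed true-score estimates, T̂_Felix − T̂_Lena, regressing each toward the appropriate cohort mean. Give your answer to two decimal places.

61.83

T̂_Felix = 0.720(141) + 0.280(94.7) = 128.0360
T̂_Lena = 0.720(61) + 0.280(79.6) = 66.2080
Difference = 128.0360 − 66.2080 = 61.8280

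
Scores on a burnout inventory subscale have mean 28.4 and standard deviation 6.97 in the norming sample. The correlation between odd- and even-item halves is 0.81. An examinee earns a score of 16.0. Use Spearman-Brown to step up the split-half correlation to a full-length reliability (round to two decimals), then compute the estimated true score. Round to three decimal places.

Spearman-Brown: ρ = 2r/(1 + r) = 2(0.81)/(1 + 0.81) = 1.620/1.81 = 0.8950 → 0.90
Regress the observed score toward the mean by the unreliability: T̂ = 0.90·16.0 + 0.10·28.4 = 14.400 + 2.840 = 17.2400.

17.240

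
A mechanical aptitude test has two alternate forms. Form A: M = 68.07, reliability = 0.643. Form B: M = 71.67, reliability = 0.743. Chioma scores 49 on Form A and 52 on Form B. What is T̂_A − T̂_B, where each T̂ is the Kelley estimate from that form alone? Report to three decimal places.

T̂_A = 0.643(49) + 0.357(68.07) = 55.80799
T̂_B = 0.743(52) + 0.257(71.67) = 57.05519
T̂_A − T̂_B = -1.24720

-1.247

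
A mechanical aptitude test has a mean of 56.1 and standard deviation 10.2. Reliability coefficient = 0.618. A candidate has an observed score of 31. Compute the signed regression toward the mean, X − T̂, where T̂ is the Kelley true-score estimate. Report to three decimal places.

-9.588

Weight the observed score by reliability and the mean by (1 − reliability): T̂ = 0.618·31 + 0.382·56.1 = 19.158 + 21.4302 = 40.58820.
X − T̂ = 31 − 40.5882 = -9.5882 → -9.588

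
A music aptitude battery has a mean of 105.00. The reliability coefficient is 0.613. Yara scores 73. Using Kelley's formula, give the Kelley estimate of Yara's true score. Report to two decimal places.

85.38

T̂ = 0.613(73) + 0.387(105.00) = 44.749 + 40.63500 = 85.384 → 85.38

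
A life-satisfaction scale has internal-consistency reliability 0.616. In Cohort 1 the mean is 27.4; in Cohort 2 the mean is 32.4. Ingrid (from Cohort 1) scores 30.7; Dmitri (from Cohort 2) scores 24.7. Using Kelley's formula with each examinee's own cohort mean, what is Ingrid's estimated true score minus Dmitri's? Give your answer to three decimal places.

1.776

T̂_Ingrid = 0.616(30.7) + 0.384(27.4) = 29.43280
T̂_Dmitri = 0.616(24.7) + 0.384(32.4) = 27.65680
Difference = 29.43280 − 27.65680 = 1.77600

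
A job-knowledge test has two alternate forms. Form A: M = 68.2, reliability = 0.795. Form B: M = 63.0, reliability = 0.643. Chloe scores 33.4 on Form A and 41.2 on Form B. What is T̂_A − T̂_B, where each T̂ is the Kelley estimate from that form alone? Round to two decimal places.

-8.45

T̂_A = 0.795(33.4) + 0.205(68.2) = 40.5340
T̂_B = 0.643(41.2) + 0.357(63.0) = 48.9826
T̂_A − T̂_B = -8.4486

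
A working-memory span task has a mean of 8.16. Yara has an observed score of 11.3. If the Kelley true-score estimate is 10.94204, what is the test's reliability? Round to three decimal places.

T̂ = ρX + (1 − ρ)μ  ⇒  T̂ − μ = ρ(X − μ)
ρ = (T̂ − μ)/(X − μ) = (10.94204 − 8.16) / (11.3 − 8.16) = 2.78204 / 3.14 = 0.88600

0.886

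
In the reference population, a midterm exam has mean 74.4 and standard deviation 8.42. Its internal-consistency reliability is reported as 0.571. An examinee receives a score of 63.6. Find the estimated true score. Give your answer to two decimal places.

68.23

Regress the observed score toward the mean by the unreliability: T̂ = 0.571·63.6 + 0.429·74.4 = 36.3156 + 31.9176 = 68.233.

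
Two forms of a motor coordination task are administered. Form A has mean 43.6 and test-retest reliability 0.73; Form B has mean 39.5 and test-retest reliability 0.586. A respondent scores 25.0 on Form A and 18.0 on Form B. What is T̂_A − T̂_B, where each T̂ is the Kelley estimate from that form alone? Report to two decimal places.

T̂_A = 0.73(25.0) + 0.27(43.6) = 30.0220
T̂_B = 0.586(18.0) + 0.414(39.5) = 26.9010
T̂_A − T̂_B = 3.1210

3.12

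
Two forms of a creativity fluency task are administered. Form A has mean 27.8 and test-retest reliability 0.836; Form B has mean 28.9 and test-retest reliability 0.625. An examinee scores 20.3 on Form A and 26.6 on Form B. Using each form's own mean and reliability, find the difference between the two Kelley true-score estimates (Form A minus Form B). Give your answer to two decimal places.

-5.93

T̂_A = 0.836(20.3) + 0.164(27.8) = 21.5300
T̂_B = 0.625(26.6) + 0.375(28.9) = 27.4625
T̂_A − T̂_B = -5.9325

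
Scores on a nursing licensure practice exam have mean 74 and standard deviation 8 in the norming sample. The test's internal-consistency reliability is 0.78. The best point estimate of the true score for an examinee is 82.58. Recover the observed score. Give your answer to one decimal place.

85.0

T̂ = ρX + (1 − ρ)μ  ⇒  X = (T̂ − (1 − ρ)μ) / ρ
X = (82.58 − 0.22 × 74) / 0.78 = (82.58 − 16.28) / 0.78 = 66.30 / 0.78 = 85.000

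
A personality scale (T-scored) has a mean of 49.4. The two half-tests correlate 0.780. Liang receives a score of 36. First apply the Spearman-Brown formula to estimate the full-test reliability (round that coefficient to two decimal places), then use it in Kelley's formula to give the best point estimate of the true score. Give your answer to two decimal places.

Spearman-Brown: ρ = 2r/(1 + r) = 2(0.780)/(1 + 0.780) = 1.5600/1.780 = 0.8764 → 0.88
T̂ = ρX + (1 − ρ)μ
  = 0.88 × 36 + 0.12 × 49.4
  = 31.68 + 5.928
  = 37.608
  ≈ 37.61

37.61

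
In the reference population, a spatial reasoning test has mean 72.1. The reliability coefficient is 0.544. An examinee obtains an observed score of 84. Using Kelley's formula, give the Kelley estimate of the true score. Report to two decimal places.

78.57

T̂ = ρX + (1 − ρ)μ
  = 0.544 × 84 + 0.456 × 72.1
  = 45.696 + 32.8776
  = 78.574
  ≈ 78.57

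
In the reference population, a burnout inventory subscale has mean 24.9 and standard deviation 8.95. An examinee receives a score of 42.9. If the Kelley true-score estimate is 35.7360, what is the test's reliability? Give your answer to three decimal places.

T̂ = ρX + (1 − ρ)μ  ⇒  T̂ − μ = ρ(X − μ)
ρ = (T̂ − μ)/(X − μ) = (35.7360 − 24.9) / (42.9 − 24.9) = 10.8360 / 18.0 = 0.60200

0.602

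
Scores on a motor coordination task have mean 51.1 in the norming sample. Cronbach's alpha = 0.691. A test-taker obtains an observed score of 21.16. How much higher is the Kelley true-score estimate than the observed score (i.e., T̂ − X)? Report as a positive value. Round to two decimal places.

T̂ = ρX + (1 − ρ)μ
  = 0.691 × 21.16 + 0.309 × 51.1
  = 14.62156 + 15.7899
  = 30.4115
  ≈ 30.411
T̂ − X = 30.411 − 21.16 = 9.251 → 9.25

9.25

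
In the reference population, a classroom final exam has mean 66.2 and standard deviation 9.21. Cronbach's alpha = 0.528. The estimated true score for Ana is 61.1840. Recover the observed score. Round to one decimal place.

56.7

T̂ = ρX + (1 − ρ)μ  ⇒  X = (T̂ − (1 − ρ)μ) / ρ
X = (61.1840 − 0.472 × 66.2) / 0.528 = (61.1840 − 31.2464) / 0.528 = 29.9376 / 0.528 = 56.700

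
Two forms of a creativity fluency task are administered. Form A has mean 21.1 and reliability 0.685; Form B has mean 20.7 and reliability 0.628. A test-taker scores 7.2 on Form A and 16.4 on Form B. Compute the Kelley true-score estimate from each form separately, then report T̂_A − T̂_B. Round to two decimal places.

-6.42

T̂_A = 0.685(7.2) + 0.315(21.1) = 11.5785
T̂_B = 0.628(16.4) + 0.372(20.7) = 17.9996
T̂_A − T̂_B = -6.4211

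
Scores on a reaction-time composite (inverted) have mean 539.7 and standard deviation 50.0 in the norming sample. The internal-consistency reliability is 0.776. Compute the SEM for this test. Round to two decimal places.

SEM = SD · √(1 − ρ) = 50.0 × √0.224 = 50.0 × 0.4733 = 23.664

23.66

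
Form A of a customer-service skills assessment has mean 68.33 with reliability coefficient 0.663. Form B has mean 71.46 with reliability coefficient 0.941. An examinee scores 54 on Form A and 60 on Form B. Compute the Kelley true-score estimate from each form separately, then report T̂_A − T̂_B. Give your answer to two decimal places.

T̂_A = 0.663(54) + 0.337(68.33) = 58.8292
T̂_B = 0.941(60) + 0.059(71.46) = 60.6761
T̂_A − T̂_B = -1.8469

-1.85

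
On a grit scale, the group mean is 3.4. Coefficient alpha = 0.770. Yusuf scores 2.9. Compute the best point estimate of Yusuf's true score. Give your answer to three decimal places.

3.015

T̂ = 0.770(2.9) + 0.230(3.4) = 2.2330 + 0.7820 = 3.0150 → 3.015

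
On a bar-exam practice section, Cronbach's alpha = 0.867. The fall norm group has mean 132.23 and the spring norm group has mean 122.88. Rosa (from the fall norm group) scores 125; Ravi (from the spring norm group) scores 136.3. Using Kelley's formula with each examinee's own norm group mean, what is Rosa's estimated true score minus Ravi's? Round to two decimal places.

T̂_Rosa = 0.867(125) + 0.133(132.23) = 125.9616
T̂_Ravi = 0.867(136.3) + 0.133(122.88) = 134.5151
Difference = 125.9616 − 134.5151 = -8.5536

-8.55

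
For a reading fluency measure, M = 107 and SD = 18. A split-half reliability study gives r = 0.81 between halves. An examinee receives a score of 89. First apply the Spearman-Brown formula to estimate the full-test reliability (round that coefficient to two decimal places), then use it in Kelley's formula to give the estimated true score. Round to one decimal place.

Spearman-Brown: ρ = 2r/(1 + r) = 2(0.81)/(1 + 0.81) = 1.620/1.81 = 0.8950 → 0.90
T̂ = ρX + (1 − ρ)μ
  = 0.90 × 89 + 0.10 × 107
  = 80.10 + 10.70
  = 90.80
  ≈ 90.8

90.8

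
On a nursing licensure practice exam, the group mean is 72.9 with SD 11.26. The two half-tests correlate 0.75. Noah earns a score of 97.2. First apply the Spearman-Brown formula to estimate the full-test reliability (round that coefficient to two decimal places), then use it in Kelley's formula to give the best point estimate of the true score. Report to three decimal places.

Spearman-Brown: ρ = 2r/(1 + r) = 2(0.75)/(1 + 0.75) = 1.500/1.75 = 0.8571 → 0.86
T̂ = ρX + (1 − ρ)μ
  = 0.86 × 97.2 + 0.14 × 72.9
  = 83.592 + 10.206
  = 93.7980
  ≈ 93.798

93.798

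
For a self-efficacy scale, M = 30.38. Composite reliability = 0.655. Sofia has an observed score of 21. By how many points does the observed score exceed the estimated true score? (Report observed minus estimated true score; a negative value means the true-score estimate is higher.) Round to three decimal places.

-3.236

T̂ = 0.655(21) + 0.345(30.38) = 13.755 + 10.48110 = 24.23610 → 24.2361
X − T̂ = 21 − 24.2361 = -3.2361 → -3.236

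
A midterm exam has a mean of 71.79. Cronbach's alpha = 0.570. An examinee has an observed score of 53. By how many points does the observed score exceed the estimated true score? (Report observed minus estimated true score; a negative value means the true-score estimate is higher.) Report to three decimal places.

-8.080

Kelley's formula gives T̂ = 0.570·53 + 0.430·71.79 = 30.210 + 30.86970 = 61.07970.
X − T̂ = 53 − 61.0797 = -8.0797 → -8.080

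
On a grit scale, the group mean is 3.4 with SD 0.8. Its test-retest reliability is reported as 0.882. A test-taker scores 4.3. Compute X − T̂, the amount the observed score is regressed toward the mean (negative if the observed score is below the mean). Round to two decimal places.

T̂ = 0.882(4.3) + 0.118(3.4) = 3.7926 + 0.4012 = 4.1938 → 4.194
X − T̂ = 4.3 − 4.194 = 0.106 → 0.11

0.11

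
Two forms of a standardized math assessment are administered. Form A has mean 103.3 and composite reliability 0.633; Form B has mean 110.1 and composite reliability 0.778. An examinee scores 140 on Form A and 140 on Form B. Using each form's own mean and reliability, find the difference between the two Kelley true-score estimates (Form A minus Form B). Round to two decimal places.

-6.83

T̂_A = 0.633(140) + 0.367(103.3) = 126.5311
T̂_B = 0.778(140) + 0.222(110.1) = 133.3622
T̂_A − T̂_B = -6.8311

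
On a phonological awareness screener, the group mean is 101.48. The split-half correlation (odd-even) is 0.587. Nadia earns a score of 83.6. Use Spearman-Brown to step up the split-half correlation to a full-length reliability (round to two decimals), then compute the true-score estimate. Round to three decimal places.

88.249

Spearman-Brown: ρ = 2r/(1 + r) = 2(0.587)/(1 + 0.587) = 1.1740/1.587 = 0.7398 → 0.74
T̂ = 0.74(83.6) + 0.26(101.48) = 61.864 + 26.3848 = 88.2488 → 88.249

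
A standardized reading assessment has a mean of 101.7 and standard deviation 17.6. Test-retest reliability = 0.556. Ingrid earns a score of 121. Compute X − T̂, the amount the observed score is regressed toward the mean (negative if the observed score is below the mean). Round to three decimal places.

8.569

Weight the observed score by reliability and the mean by (1 − reliability): T̂ = 0.556·121 + 0.444·101.7 = 67.276 + 45.1548 = 112.43080.
X − T̂ = 121 − 112.4308 = 8.5692 → 8.569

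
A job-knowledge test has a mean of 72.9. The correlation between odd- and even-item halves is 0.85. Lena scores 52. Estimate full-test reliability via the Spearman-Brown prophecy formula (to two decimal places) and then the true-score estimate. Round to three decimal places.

53.672

Spearman-Brown: ρ = 2r/(1 + r) = 2(0.85)/(1 + 0.85) = 1.700/1.85 = 0.9189 → 0.92
T̂ = ρX + (1 − ρ)μ
  = 0.92 × 52 + 0.08 × 72.9
  = 47.84 + 5.832
  = 53.6720
  ≈ 53.672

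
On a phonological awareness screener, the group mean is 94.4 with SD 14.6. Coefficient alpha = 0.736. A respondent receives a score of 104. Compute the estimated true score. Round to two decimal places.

101.47

T̂ = ρX + (1 − ρ)μ
  = 0.736 × 104 + 0.264 × 94.4
  = 76.544 + 24.9216
  = 101.466
  ≈ 101.47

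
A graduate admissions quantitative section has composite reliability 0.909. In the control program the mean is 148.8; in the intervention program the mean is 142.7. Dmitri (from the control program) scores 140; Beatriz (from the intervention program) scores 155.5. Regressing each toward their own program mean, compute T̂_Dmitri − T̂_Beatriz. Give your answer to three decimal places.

-13.534

T̂_Dmitri = 0.909(140) + 0.091(148.8) = 140.80080
T̂_Beatriz = 0.909(155.5) + 0.091(142.7) = 154.33520
Difference = 140.80080 − 154.33520 = -13.53440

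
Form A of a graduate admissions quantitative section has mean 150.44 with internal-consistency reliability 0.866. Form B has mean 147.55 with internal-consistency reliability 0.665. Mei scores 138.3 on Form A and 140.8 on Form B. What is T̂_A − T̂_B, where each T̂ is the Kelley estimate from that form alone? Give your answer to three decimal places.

-3.134

T̂_A = 0.866(138.3) + 0.134(150.44) = 139.92676
T̂_B = 0.665(140.8) + 0.335(147.55) = 143.06125
T̂_A − T̂_B = -3.13449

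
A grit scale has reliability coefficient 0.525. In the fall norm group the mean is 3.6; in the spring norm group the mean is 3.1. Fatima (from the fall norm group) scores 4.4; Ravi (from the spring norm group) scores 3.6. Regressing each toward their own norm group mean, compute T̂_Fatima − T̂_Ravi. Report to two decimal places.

0.66

T̂_Fatima = 0.525(4.4) + 0.475(3.6) = 4.0200
T̂_Ravi = 0.525(3.6) + 0.475(3.1) = 3.3625
Difference = 4.0200 − 3.3625 = 0.6575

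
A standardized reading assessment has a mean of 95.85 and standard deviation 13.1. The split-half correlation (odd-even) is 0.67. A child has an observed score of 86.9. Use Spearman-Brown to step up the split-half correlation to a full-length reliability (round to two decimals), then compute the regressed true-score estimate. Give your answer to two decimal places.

88.69

Spearman-Brown: ρ = 2r/(1 + r) = 2(0.67)/(1 + 0.67) = 1.340/1.67 = 0.8024 → 0.80
Weight the observed score by reliability and the mean by (1 − reliability): T̂ = 0.80·86.9 + 0.20·95.85 = 69.520 + 19.1700 = 88.690.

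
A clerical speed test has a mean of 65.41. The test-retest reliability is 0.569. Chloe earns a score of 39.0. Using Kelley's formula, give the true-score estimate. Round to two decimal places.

50.38

T̂ = 0.569(39.0) + 0.431(65.41) = 22.1910 + 28.19171 = 50.383 → 50.38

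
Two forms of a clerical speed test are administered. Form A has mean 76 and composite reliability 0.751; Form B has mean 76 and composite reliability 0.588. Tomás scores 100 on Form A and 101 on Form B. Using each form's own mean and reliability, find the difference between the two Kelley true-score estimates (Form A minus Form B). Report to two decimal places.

T̂_A = 0.751(100) + 0.249(76) = 94.0240
T̂_B = 0.588(101) + 0.412(76) = 90.7000
T̂_A − T̂_B = 3.3240

3.32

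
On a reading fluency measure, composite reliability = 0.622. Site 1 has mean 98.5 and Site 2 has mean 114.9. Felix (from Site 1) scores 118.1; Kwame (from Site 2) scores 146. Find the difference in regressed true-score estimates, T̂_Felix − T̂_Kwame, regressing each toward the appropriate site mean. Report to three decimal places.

T̂_Felix = 0.622(118.1) + 0.378(98.5) = 110.69120
T̂_Kwame = 0.622(146) + 0.378(114.9) = 134.24420
Difference = 110.69120 − 134.24420 = -23.55300

-23.553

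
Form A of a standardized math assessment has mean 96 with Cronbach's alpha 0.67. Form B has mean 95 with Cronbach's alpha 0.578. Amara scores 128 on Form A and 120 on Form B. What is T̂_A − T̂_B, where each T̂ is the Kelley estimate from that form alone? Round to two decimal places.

7.99

T̂_A = 0.67(128) + 0.33(96) = 117.4400
T̂_B = 0.578(120) + 0.422(95) = 109.4500
T̂_A − T̂_B = 7.9900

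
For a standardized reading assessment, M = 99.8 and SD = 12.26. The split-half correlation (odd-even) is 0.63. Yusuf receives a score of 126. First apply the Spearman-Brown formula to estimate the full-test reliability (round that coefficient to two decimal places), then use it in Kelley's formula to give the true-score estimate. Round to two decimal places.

Spearman-Brown: ρ = 2r/(1 + r) = 2(0.63)/(1 + 0.63) = 1.260/1.63 = 0.7730 → 0.77
T̂ = ρX + (1 − ρ)μ
  = 0.77 × 126 + 0.23 × 99.8
  = 97.02 + 22.954
  = 119.974
  ≈ 119.97

119.97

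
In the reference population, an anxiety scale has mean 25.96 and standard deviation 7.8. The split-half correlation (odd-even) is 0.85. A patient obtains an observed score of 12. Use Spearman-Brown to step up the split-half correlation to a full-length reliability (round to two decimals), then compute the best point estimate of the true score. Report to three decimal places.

13.117

Spearman-Brown: ρ = 2r/(1 + r) = 2(0.85)/(1 + 0.85) = 1.700/1.85 = 0.9189 → 0.92
T̂ = ρX + (1 − ρ)μ
  = 0.92 × 12 + 0.08 × 25.96
  = 11.04 + 2.0768
  = 13.1168
  ≈ 13.117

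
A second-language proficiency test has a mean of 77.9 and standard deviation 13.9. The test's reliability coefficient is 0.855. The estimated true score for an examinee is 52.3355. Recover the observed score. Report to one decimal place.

48.0

T̂ = ρX + (1 − ρ)μ  ⇒  X = (T̂ − (1 − ρ)μ) / ρ
X = (52.3355 − 0.145 × 77.9) / 0.855 = (52.3355 − 11.2955) / 0.855 = 41.0400 / 0.855 = 48.000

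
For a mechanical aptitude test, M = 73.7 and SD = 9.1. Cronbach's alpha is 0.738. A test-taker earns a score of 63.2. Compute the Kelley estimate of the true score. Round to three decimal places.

Weight the observed score by reliability and the mean by (1 − reliability): T̂ = 0.738·63.2 + 0.262·73.7 = 46.6416 + 19.3094 = 65.9510.

65.951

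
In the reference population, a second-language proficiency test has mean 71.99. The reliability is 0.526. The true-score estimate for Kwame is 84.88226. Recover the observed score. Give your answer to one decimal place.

96.5

T̂ = ρX + (1 − ρ)μ  ⇒  X = (T̂ − (1 − ρ)μ) / ρ
X = (84.88226 − 0.474 × 71.99) / 0.526 = (84.88226 − 34.12326) / 0.526 = 50.75900 / 0.526 = 96.500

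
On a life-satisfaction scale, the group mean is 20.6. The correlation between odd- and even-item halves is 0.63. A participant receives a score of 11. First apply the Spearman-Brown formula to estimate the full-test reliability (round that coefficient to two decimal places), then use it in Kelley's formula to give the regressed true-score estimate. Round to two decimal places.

13.21

Spearman-Brown: ρ = 2r/(1 + r) = 2(0.63)/(1 + 0.63) = 1.260/1.63 = 0.7730 → 0.77
T̂ = 0.77(11) + 0.23(20.6) = 8.47 + 4.738 = 13.208 → 13.21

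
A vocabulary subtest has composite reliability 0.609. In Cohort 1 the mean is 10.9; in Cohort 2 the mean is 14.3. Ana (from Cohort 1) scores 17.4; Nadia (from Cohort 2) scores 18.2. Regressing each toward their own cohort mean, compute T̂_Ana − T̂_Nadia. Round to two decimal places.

-1.82

T̂_Ana = 0.609(17.4) + 0.391(10.9) = 14.8585
T̂_Nadia = 0.609(18.2) + 0.391(14.3) = 16.6751
Difference = 14.8585 − 16.6751 = -1.8166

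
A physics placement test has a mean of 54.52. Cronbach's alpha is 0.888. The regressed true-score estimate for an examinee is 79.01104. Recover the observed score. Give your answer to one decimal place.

T̂ = ρX + (1 − ρ)μ  ⇒  X = (T̂ − (1 − ρ)μ) / ρ
X = (79.01104 − 0.112 × 54.52) / 0.888 = (79.01104 − 6.10624) / 0.888 = 72.90480 / 0.888 = 82.100

82.1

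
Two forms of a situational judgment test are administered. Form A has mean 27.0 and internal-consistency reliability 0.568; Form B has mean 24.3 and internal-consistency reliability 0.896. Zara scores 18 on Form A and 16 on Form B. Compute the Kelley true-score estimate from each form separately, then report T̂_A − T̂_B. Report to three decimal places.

5.025

T̂_A = 0.568(18) + 0.432(27.0) = 21.88800
T̂_B = 0.896(16) + 0.104(24.3) = 16.86320
T̂_A − T̂_B = 5.02480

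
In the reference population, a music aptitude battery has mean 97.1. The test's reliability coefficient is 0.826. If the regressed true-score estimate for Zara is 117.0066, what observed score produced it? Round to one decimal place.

121.2

T̂ = ρX + (1 − ρ)μ  ⇒  X = (T̂ − (1 − ρ)μ) / ρ
X = (117.0066 − 0.174 × 97.1) / 0.826 = (117.0066 − 16.8954) / 0.826 = 100.1112 / 0.826 = 121.200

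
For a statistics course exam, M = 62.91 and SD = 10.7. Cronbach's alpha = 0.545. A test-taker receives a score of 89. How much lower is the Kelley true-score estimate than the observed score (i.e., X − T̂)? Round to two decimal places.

11.87

T̂ = 0.545(89) + 0.455(62.91) = 48.505 + 28.62405 = 77.1291 → 77.129
X − T̂ = 89 − 77.129 = 11.871 → 11.87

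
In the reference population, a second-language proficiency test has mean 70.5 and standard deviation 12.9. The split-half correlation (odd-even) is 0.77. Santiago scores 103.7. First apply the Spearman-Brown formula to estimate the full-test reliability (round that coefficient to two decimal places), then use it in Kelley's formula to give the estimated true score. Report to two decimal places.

99.38

Spearman-Brown: ρ = 2r/(1 + r) = 2(0.77)/(1 + 0.77) = 1.540/1.77 = 0.8701 → 0.87
T̂ = 0.87(103.7) + 0.13(70.5) = 90.219 + 9.165 = 99.384 → 99.38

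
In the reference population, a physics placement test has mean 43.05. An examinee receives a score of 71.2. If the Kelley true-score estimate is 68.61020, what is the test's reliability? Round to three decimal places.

T̂ = ρX + (1 − ρ)μ  ⇒  T̂ − μ = ρ(X − μ)
ρ = (T̂ − μ)/(X − μ) = (68.61020 − 43.05) / (71.2 − 43.05) = 25.56020 / 28.15 = 0.90800

0.908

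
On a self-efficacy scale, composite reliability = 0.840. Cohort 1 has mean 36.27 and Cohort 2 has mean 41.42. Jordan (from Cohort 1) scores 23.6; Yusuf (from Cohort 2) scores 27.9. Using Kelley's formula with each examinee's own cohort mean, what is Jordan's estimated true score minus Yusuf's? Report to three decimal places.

-4.436

T̂_Jordan = 0.840(23.6) + 0.160(36.27) = 25.62720
T̂_Yusuf = 0.840(27.9) + 0.160(41.42) = 30.06320
Difference = 25.62720 − 30.06320 = -4.43600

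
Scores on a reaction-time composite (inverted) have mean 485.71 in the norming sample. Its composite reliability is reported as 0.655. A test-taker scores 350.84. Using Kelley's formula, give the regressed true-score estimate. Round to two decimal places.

T̂ = 0.655(350.84) + 0.345(485.71) = 229.80020 + 167.56995 = 397.370 → 397.37

397.37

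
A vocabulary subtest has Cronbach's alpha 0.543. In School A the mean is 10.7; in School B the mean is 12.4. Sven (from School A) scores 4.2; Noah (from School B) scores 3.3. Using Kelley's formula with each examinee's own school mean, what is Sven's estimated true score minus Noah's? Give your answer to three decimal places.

T̂_Sven = 0.543(4.2) + 0.457(10.7) = 7.17050
T̂_Noah = 0.543(3.3) + 0.457(12.4) = 7.45870
Difference = 7.17050 − 7.45870 = -0.28820

-0.288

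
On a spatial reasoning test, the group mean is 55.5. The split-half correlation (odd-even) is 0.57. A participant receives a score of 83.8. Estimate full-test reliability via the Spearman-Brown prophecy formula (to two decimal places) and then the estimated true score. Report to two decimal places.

76.16

Spearman-Brown: ρ = 2r/(1 + r) = 2(0.57)/(1 + 0.57) = 1.140/1.57 = 0.7261 → 0.73
T̂ = ρX + (1 − ρ)μ
  = 0.73 × 83.8 + 0.27 × 55.5
  = 61.174 + 14.985
  = 76.159
  ≈ 76.16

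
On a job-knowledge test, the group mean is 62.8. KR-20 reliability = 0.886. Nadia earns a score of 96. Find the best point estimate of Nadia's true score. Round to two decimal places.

92.22

T̂ = 0.886(96) + 0.114(62.8) = 85.056 + 7.1592 = 92.215 → 92.22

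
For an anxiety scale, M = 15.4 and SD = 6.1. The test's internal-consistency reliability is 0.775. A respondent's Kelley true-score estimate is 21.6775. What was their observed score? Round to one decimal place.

23.5

T̂ = ρX + (1 − ρ)μ  ⇒  X = (T̂ − (1 − ρ)μ) / ρ
X = (21.6775 − 0.225 × 15.4) / 0.775 = (21.6775 − 3.4650) / 0.775 = 18.2125 / 0.775 = 23.500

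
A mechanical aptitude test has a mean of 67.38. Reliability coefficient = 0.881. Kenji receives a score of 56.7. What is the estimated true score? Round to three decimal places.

T̂ = ρX + (1 − ρ)μ
  = 0.881 × 56.7 + 0.119 × 67.38
  = 49.9527 + 8.01822
  = 57.9709
  ≈ 57.971

57.971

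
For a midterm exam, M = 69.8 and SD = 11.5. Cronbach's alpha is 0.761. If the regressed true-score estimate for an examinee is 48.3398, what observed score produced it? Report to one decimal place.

T̂ = ρX + (1 − ρ)μ  ⇒  X = (T̂ − (1 − ρ)μ) / ρ
X = (48.3398 − 0.239 × 69.8) / 0.761 = (48.3398 − 16.6822) / 0.761 = 31.6576 / 0.761 = 41.600

41.6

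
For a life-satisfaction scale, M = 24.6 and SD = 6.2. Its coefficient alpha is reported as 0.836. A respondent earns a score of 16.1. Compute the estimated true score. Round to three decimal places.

T̂ = 0.836(16.1) + 0.164(24.6) = 13.4596 + 4.0344 = 17.4940 → 17.494

17.494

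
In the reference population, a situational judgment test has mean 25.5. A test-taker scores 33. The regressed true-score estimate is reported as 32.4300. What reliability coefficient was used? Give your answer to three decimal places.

T̂ = ρX + (1 − ρ)μ  ⇒  T̂ − μ = ρ(X − μ)
ρ = (T̂ − μ)/(X − μ) = (32.4300 − 25.5) / (33 − 25.5) = 6.9300 / 7.5 = 0.92400

0.924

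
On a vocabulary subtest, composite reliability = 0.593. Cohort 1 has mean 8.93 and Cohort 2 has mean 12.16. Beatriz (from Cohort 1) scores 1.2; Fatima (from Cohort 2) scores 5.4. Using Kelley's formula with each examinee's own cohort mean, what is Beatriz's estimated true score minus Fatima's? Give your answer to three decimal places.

-3.805

T̂_Beatriz = 0.593(1.2) + 0.407(8.93) = 4.34611
T̂_Fatima = 0.593(5.4) + 0.407(12.16) = 8.15132
Difference = 4.34611 − 8.15132 = -3.80521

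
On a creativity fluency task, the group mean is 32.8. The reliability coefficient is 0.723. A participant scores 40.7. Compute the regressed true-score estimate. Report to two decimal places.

Regress the observed score toward the mean by the unreliability: T̂ = 0.723·40.7 + 0.277·32.8 = 29.4261 + 9.0856 = 38.512.

38.51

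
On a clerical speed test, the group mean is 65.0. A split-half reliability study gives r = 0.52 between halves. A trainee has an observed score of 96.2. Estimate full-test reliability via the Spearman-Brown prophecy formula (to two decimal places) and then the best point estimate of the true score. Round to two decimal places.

86.22

Spearman-Brown: ρ = 2r/(1 + r) = 2(0.52)/(1 + 0.52) = 1.040/1.52 = 0.6842 → 0.68
T̂ = ρX + (1 − ρ)μ
  = 0.68 × 96.2 + 0.32 × 65.0
  = 65.416 + 20.800
  = 86.216
  ≈ 86.22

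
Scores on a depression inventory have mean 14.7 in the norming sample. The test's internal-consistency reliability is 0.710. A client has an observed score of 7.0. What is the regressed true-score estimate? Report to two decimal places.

9.23

T̂ = ρX + (1 − ρ)μ
  = 0.710 × 7.0 + 0.290 × 14.7
  = 4.9700 + 4.2630
  = 9.233
  ≈ 9.23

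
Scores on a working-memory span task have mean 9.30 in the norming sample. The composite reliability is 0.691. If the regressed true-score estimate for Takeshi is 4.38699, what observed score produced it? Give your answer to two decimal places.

2.19

T̂ = ρX + (1 − ρ)μ  ⇒  X = (T̂ − (1 − ρ)μ) / ρ
X = (4.38699 − 0.309 × 9.30) / 0.691 = (4.38699 − 2.87370) / 0.691 = 1.51329 / 0.691 = 2.1900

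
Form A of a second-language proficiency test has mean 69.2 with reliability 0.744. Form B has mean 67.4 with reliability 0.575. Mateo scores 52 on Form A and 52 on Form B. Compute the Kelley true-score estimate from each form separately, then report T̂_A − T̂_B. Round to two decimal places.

T̂_A = 0.744(52) + 0.256(69.2) = 56.4032
T̂_B = 0.575(52) + 0.425(67.4) = 58.5450
T̂_A − T̂_B = -2.1418

-2.14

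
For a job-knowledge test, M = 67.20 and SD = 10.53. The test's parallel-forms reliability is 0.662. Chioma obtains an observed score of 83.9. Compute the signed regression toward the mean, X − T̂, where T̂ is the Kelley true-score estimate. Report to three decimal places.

5.645

T̂ = 0.662(83.9) + 0.338(67.20) = 55.5418 + 22.71360 = 78.25540 → 78.2554
X − T̂ = 83.9 − 78.2554 = 5.6446 → 5.645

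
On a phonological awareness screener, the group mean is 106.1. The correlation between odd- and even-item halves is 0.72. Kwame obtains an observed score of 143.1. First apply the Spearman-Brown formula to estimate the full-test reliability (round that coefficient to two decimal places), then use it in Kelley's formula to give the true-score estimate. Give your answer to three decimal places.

137.180

Spearman-Brown: ρ = 2r/(1 + r) = 2(0.72)/(1 + 0.72) = 1.440/1.72 = 0.8372 → 0.84
T̂ = ρX + (1 − ρ)μ
  = 0.84 × 143.1 + 0.16 × 106.1
  = 120.204 + 16.976
  = 137.1800
  ≈ 137.180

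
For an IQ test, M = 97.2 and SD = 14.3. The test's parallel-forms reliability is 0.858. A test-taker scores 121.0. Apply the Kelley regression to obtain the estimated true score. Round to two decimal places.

T̂ = 0.858(121.0) + 0.142(97.2) = 103.8180 + 13.8024 = 117.620 → 117.62

117.62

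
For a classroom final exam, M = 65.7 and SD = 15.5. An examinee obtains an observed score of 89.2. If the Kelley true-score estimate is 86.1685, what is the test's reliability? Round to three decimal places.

T̂ = ρX + (1 − ρ)μ  ⇒  T̂ − μ = ρ(X − μ)
ρ = (T̂ − μ)/(X − μ) = (86.1685 − 65.7) / (89.2 − 65.7) = 20.4685 / 23.5 = 0.87100

0.871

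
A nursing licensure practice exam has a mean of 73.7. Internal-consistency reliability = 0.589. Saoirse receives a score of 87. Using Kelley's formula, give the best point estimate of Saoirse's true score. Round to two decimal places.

T̂ = 0.589(87) + 0.411(73.7) = 51.243 + 30.2907 = 81.534 → 81.53

81.53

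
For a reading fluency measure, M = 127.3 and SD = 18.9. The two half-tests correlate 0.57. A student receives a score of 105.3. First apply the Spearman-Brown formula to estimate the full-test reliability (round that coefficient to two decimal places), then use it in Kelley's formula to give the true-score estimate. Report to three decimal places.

111.240

Spearman-Brown: ρ = 2r/(1 + r) = 2(0.57)/(1 + 0.57) = 1.140/1.57 = 0.7261 → 0.73
Regress the observed score toward the mean by the unreliability: T̂ = 0.73·105.3 + 0.27·127.3 = 76.869 + 34.371 = 111.2400.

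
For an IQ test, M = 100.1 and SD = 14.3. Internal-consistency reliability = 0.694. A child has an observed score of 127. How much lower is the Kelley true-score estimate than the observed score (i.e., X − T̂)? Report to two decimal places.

Kelley's formula gives T̂ = 0.694·127 + 0.306·100.1 = 88.138 + 30.6306 = 118.7686.
X − T̂ = 127 − 118.769 = 8.231 → 8.23

8.23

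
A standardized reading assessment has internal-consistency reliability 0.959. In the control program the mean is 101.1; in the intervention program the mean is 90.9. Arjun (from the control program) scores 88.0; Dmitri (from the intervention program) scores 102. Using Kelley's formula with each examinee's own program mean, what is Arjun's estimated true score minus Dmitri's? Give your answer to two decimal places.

T̂_Arjun = 0.959(88.0) + 0.041(101.1) = 88.5371
T̂_Dmitri = 0.959(102) + 0.041(90.9) = 101.5449
Difference = 88.5371 − 101.5449 = -13.0078

-13.01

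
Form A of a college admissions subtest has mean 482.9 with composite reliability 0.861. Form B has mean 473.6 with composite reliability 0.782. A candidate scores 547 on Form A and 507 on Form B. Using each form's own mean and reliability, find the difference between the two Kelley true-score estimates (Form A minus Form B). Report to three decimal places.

38.371

T̂_A = 0.861(547) + 0.139(482.9) = 538.09010
T̂_B = 0.782(507) + 0.218(473.6) = 499.71880
T̂_A − T̂_B = 38.37130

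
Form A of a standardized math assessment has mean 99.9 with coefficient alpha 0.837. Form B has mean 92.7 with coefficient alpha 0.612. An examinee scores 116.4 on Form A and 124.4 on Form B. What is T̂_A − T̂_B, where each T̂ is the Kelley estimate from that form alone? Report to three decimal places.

1.610

T̂_A = 0.837(116.4) + 0.163(99.9) = 113.71050
T̂_B = 0.612(124.4) + 0.388(92.7) = 112.10040
T̂_A − T̂_B = 1.61010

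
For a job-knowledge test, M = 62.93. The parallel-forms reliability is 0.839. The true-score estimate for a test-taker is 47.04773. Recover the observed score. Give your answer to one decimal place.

T̂ = ρX + (1 − ρ)μ  ⇒  X = (T̂ − (1 − ρ)μ) / ρ
X = (47.04773 − 0.161 × 62.93) / 0.839 = (47.04773 − 10.13173) / 0.839 = 36.91600 / 0.839 = 44.000

44.0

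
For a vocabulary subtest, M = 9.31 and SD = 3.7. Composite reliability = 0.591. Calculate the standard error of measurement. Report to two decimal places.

2.37

SEM = SD · √(1 − ρ) = 3.7 × √0.409 = 3.7 × 0.6395 = 2.366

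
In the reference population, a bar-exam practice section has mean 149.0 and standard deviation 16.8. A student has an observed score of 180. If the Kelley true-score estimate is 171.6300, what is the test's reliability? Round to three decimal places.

T̂ = ρX + (1 − ρ)μ  ⇒  T̂ − μ = ρ(X − μ)
ρ = (T̂ − μ)/(X − μ) = (171.6300 − 149.0) / (180 − 149.0) = 22.6300 / 31.0 = 0.73000

0.730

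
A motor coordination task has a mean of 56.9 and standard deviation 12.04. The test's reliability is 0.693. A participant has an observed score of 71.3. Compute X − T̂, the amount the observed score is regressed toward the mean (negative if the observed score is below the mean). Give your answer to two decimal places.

4.42

T̂ = 0.693(71.3) + 0.307(56.9) = 49.4109 + 17.4683 = 66.8792 → 66.879
X − T̂ = 71.3 − 66.879 = 4.421 → 4.42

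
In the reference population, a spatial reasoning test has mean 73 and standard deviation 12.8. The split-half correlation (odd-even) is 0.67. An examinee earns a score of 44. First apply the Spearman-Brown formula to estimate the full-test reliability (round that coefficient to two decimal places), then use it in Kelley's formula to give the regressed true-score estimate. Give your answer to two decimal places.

Spearman-Brown: ρ = 2r/(1 + r) = 2(0.67)/(1 + 0.67) = 1.340/1.67 = 0.8024 → 0.80
T̂ = 0.80(44) + 0.20(73) = 35.20 + 14.60 = 49.800 → 49.80

49.80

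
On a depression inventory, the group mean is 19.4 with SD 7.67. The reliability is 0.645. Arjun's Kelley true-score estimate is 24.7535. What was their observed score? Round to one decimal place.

T̂ = ρX + (1 − ρ)μ  ⇒  X = (T̂ − (1 − ρ)μ) / ρ
X = (24.7535 − 0.355 × 19.4) / 0.645 = (24.7535 − 6.8870) / 0.645 = 17.8665 / 0.645 = 27.700

27.7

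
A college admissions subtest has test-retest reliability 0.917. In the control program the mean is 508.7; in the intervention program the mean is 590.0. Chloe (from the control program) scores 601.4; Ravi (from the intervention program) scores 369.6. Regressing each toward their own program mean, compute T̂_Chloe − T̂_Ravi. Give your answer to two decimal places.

205.81

T̂_Chloe = 0.917(601.4) + 0.083(508.7) = 593.7059
T̂_Ravi = 0.917(369.6) + 0.083(590.0) = 387.8932
Difference = 593.7059 − 387.8932 = 205.8127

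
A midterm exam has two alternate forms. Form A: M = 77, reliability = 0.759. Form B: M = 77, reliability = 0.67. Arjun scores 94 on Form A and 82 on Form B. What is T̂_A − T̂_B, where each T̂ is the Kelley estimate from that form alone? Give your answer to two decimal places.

9.55

T̂_A = 0.759(94) + 0.241(77) = 89.9030
T̂_B = 0.67(82) + 0.33(77) = 80.3500
T̂_A − T̂_B = 9.5530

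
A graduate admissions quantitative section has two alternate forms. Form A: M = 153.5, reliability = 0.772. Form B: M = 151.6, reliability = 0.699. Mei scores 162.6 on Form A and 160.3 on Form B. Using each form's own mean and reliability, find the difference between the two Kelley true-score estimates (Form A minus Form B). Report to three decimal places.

T̂_A = 0.772(162.6) + 0.228(153.5) = 160.52520
T̂_B = 0.699(160.3) + 0.301(151.6) = 157.68130
T̂_A − T̂_B = 2.84390

2.844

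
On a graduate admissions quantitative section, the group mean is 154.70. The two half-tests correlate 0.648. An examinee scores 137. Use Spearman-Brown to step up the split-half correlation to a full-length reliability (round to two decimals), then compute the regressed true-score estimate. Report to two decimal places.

Spearman-Brown: ρ = 2r/(1 + r) = 2(0.648)/(1 + 0.648) = 1.2960/1.648 = 0.7864 → 0.79
Kelley's formula gives T̂ = 0.79·137 + 0.21·154.70 = 108.23 + 32.4870 = 140.717.

140.72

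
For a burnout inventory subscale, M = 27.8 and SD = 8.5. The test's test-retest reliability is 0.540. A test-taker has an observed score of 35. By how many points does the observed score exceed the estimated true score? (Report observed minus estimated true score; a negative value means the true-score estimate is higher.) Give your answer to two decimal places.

T̂ = ρX + (1 − ρ)μ
  = 0.540 × 35 + 0.460 × 27.8
  = 18.900 + 12.7880
  = 31.6880
  ≈ 31.688
X − T̂ = 35 − 31.688 = 3.312 → 3.31

3.31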